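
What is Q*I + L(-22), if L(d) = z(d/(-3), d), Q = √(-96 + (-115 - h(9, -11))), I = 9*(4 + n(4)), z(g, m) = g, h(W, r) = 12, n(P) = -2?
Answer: 22/3 + 18*I*√223 ≈ 7.3333 + 268.8*I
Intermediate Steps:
I = 18 (I = 9*(4 - 2) = 9*2 = 18)
Q = I*√223 (Q = √(-96 + (-115 - 1*12)) = √(-96 + (-115 - 12)) = √(-96 - 127) = √(-223) = I*√223 ≈ 14.933*I)
L(d) = -d/3 (L(d) = d/(-3) = d*(-⅓) = -d/3)
Q*I + L(-22) = (I*√223)*18 - ⅓*(-22) = 18*I*√223 + 22/3 = 22/3 + 18*I*√223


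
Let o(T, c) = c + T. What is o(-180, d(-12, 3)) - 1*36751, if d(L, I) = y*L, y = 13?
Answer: -37087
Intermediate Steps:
d(L, I) = 13*L
o(T, c) = T + c
o(-180, d(-12, 3)) - 1*36751 = (-180 + 13*(-12)) - 1*36751 = (-180 - 156) - 36751 = -336 - 36751 = -37087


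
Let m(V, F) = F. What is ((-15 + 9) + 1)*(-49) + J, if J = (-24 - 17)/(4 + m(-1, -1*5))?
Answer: 286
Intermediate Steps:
J = 41 (J = (-24 - 17)/(4 - 1*5) = -41/(4 - 5) = -41/(-1) = -41*(-1) = 41)
((-15 + 9) + 1)*(-49) + J = ((-15 + 9) + 1)*(-49) + 41 = (-6 + 1)*(-49) + 41 = -5*(-49) + 41 = 245 + 41 = 286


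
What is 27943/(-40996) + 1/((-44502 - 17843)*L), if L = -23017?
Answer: -1083731391127/1589974310420 ≈ -0.68160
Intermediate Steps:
27943/(-40996) + 1/((-44502 - 17843)*L) = 27943/(-40996) + 1/(-44502 - 17843*(-23017)) = 27943*(-1/40996) - 1/23017/(-62345) = -27943/40996 - 1/62345*(-1/23017) = -27943/40996 + 1/1434994865 = -1083731391127/1589974310420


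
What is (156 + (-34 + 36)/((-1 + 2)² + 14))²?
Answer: 5484964/225 ≈ 24378.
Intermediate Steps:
(156 + (-34 + 36)/((-1 + 2)² + 14))² = (156 + 2/(1² + 14))² = (156 + 2/(1 + 14))² = (156 + 2/15)² = (2342/15)² = 5484964/225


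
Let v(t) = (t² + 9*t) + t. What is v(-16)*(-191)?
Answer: -18336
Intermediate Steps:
v(t) = t² + 10*t
v(-16)*(-191) = -16*(10 - 16)*(-191) = -16*(-6)*(-191) = 96*(-191) = -18336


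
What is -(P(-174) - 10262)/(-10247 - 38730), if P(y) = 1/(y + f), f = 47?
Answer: -1303275/6220079 ≈ -0.20953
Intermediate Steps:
P(y) = 1/(47 + y) (P(y) = 1/(y + 47) = 1/(47 + y))
-(P(-174) - 10262)/(-10247 - 38730) = -(1/(47 - 174) - 10262)/(-10247 - 38730) = -(1/(-127) - 10262)/(-48977) = -(-1/127 - 10262)*(-1)/48977 = -(-1303275)*(-1)/(127*48977) = -1*1303275/6220079 = -1303275/6220079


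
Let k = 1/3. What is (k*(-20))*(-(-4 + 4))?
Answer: 0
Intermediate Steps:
k = ⅓ ≈ 0.33333
(k*(-20))*(-(-4 + 4)) = ((⅓)*(-20))*(-(-4 + 4)) = -(-20)*0/3 = -20/3*0 = 0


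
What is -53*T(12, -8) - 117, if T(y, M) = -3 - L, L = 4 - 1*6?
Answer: -64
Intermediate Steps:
L = -2 (L = 4 - 6 = -2)
T(y, M) = -1 (T(y, M) = -3 - 1*(-2) = -3 + 2 = -1)
-53*T(12, -8) - 117 = -53*(-1) - 117 = 53 - 117 = -64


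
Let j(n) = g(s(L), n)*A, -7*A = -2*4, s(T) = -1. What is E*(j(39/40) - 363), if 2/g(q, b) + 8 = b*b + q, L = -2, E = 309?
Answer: -3373367317/30051 ≈ -1.1225e+5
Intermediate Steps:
A = 8/7 (A = -(-2)*4/7 = -1/7*(-8) = 8/7 ≈ 1.1429)
g(q, b) = 2/(-8 + q + b**2) (g(q, b) = 2/(-8 + (b*b + q)) = 2/(-8 + (b**2 + q)) = 2/(-8 + (q + b**2)) = 2/(-8 + q + b**2))
j(n) = 16/(7*(-9 + n**2)) (j(n) = (2/(-8 - 1 + n**2))*(8/7) = (2/(-9 + n**2))*(8/7) = 16/(7*(-9 + n**2)))
E*(j(39/40) - 363) = 309*(16/(7*(-9 + (39/40)**2)) - 363) = 309*(16/(7*(-9 + 1521/1600)) - 363) = 309*(16/(7*(-12879/1600)) - 363) = 309*((16/7)*(-1600/12879) - 363) = 309*(-25600/90153 - 363) = 309*(-32751139/90153) = -3373367317/30051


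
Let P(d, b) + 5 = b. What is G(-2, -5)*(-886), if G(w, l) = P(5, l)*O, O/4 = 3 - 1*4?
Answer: -35440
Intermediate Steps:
O = -4 (O = 4*(3 - 1*4) = 4*(3 - 4) = 4*(-1) = -4)
P(d, b) = -5 + b
G(w, l) = 20 - 4*l (G(w, l) = (-5 + l)*(-4) = 20 - 4*l)
G(-2, -5)*(-886) = (20 - 4*(-5))*(-886) = (20 + 20)*(-886) = 40*(-886) = -35440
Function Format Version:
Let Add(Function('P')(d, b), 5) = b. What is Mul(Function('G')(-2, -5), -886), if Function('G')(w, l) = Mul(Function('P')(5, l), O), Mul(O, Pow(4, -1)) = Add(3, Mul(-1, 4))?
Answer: -35440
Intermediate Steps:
O = -4 (O = Mul(4, Add(3, Mul(-1, 4))) = Mul(4, Add(3, -4)) = Mul(4, -1) = -4)
Function('P')(d, b) = Add(-5, b)
Function('G')(w, l) = Add(20, Mul(-4, l)) (Function('G')(w, l) = Mul(Add(-5, l), -4) = Add(20, Mul(-4, l)))
Mul(Function('G')(-2, -5), -886) = Mul(Add(20, Mul(-4, -5)), -886) = Mul(Add(20, 20), -886) = Mul(40, -886) = -35440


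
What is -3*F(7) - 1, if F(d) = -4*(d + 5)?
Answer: 143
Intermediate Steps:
F(d) = -20 - 4*d (F(d) = -4*(5 + d) = -20 - 4*d)
-3*F(7) - 1 = -3*(-20 - 4*7) - 1 = -3*(-20 - 28) - 1 = -3*(-48) - 1 = 144 - 1 = 143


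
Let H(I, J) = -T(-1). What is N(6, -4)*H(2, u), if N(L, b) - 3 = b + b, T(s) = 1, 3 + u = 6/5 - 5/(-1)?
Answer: 5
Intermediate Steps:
u = 16/5 (u = -3 + (6/5 - 5/(-1)) = -3 + (6*(⅕) - 5*(-1)) = -3 + (6/5 + 5) = -3 + 31/5 = 16/5 ≈ 3.2000)
N(L, b) = 3 + 2*b (N(L, b) = 3 + (b + b) = 3 + 2*b)
H(I, J) = -1 (H(I, J) = -1*1 = -1)
N(6, -4)*H(2, u) = (3 + 2*(-4))*(-1) = (3 - 8)*(-1) = -5*(-1) = 5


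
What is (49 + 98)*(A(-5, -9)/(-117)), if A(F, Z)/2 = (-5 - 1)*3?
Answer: 588/13 ≈ 45.231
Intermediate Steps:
A(F, Z) = -36 (A(F, Z) = 2*((-5 - 1)*3) = 2*(-6*3) = 2*(-18) = -36)
(49 + 98)*(A(-5, -9)/(-117)) = (49 + 98)*(-36/(-117)) = 147*(-36*(-1/117)) = 147*(4/13) = 588/13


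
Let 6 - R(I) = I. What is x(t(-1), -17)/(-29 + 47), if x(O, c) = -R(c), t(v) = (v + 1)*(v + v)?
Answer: -23/18 ≈ -1.2778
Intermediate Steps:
t(v) = 2*v*(1 + v) (t(v) = (1 + v)*(2*v) = 2*v*(1 + v))
R(I) = 6 - I
x(O, c) = -6 + c (x(O, c) = -(6 - c) = -6 + c)
x(t(-1), -17)/(-29 + 47) = (-6 - 17)/(-29 + 47) = -23/18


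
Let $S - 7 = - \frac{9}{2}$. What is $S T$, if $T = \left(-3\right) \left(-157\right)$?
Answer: $\frac{2355}{2} \approx 1177.5$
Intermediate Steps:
$T = 471$
$S = \frac{5}{2}$ ($S = 7 - \frac{9}{2} = \frac{5}{2} \approx 2.5$)
$S T = \frac{5}{2} \cdot 471 = \frac{2355}{2}$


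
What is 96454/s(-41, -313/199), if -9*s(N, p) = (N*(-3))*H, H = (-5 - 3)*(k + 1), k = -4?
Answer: -48227/164 ≈ -294.07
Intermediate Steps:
H = 24 (H = (-5 - 3)*(-4 + 1) = -8*(-3) = 24)
s(N, p) = 8*N (s(N, p) = -N*(-3)*24/9 = -(-3*N)*24/9 = -(-8)*N = 8*N)
96454/s(-41, -313/199) = 96454/((8*(-41))) = 96454/(-328) = 96454*(-1/328) = -48227/164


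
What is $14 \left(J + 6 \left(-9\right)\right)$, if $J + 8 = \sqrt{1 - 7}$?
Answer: $-868 + 14 i \sqrt{6} \approx -868.0 + 34.293 i$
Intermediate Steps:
$J = -8 + i \sqrt{6}$ ($J = -8 + \sqrt{1 - 7} = -8 + \sqrt{-6} = -8 + i \sqrt{6} \approx -8.0 + 2.4495 i$)
$14 \left(J + 6 \left(-9\right)\right) = 14 \left(\left(-8 + i \sqrt{6}\right) + 6 \left(-9\right)\right) = 14 \left(\left(-8 + i \sqrt{6}\right) - 54\right) = 14 \left(-62 + i \sqrt{6}\right) = -868 + 14 i \sqrt{6}$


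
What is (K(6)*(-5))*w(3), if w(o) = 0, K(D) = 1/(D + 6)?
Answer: 0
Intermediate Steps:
K(D) = 1/(6 + D)
(K(6)*(-5))*w(3) = (-5/(6 + 6))*0 = (-5/12)*0 = ((1/12)*(-5))*0 = -5/12*0 = 0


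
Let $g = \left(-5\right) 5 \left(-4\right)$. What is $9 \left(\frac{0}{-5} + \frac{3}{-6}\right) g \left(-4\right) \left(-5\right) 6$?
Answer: $-54000$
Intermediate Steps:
$g = 100$ ($g = \left(-25\right) \left(-4\right) = 100$)
$9 \left(\frac{0}{-5} + \frac{3}{-6}\right) g \left(-4\right) \left(-5\right) 6 = 9 \left(\frac{0}{-5} + \frac{3}{-6}\right) 100 \left(-4\right) \left(-5\right) 6 = 9 \left(0 \left(- \frac{1}{5}\right) + 3 \left(- \frac{1}{6}\right)\right) 100 \cdot 20 \cdot 6 = 9 \left(0 - \frac{1}{2}\right) 100 \cdot 120 = 9 \left(- \frac{1}{2}\right) 100 \cdot 120 = \left(- \frac{9}{2}\right) 100 \cdot 120 = \left(-450\right) 120 = -54000$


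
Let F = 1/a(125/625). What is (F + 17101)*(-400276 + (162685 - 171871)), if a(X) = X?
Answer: -7004256972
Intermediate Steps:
F = 5 (F = 1/(125/625) = 1/(125*(1/625)) = 1/(⅕) = 5)
(F + 17101)*(-400276 + (162685 - 171871)) = (5 + 17101)*(-400276 + (162685 - 171871)) = 17106*(-400276 - 9186) = 17106*(-409462) = -7004256972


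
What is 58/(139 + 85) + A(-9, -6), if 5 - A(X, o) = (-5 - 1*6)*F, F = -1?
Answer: -643/112 ≈ -5.7411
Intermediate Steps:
A(X, o) = -6 (A(X, o) = 5 - (-5 - 1*6)*(-1) = 5 - (-5 - 6)*(-1) = 5 - (-11)*(-1) = 5 - 1*11 = 5 - 11 = -6)
58/(139 + 85) + A(-9, -6) = 58/(139 + 85) - 6 = 58/224 - 6 = (1/224)*58 - 6 = 29/112 - 6 = -643/112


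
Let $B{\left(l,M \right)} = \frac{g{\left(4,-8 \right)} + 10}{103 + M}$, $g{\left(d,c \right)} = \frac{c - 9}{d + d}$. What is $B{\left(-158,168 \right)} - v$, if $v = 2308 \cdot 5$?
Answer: $- \frac{25018657}{2168} \approx -11540.0$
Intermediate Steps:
$g{\left(d,c \right)} = \frac{-9 + c}{2 d}$
$v = 11540$
$B{\left(l,M \right)} = \frac{63}{8 \left(103 + M\right)}$ ($B{\left(l,M \right)} = \frac{\frac{-9 - 8}{2 \cdot 4} + 10}{103 + M} = \frac{\frac{1}{2} \cdot \frac{1}{4} \left(-17\right) + 10}{103 + M} = \frac{- \frac{17}{8} + 10}{103 + M} = \frac{63}{8 \left(103 + M\right)}$)
$B{\left(-158,168 \right)} - v = \frac{63}{8 \left(103 + 168\right)} - 11540 = \frac{63}{8 \cdot 271} - 11540 = \frac{63}{8} \cdot \frac{1}{271} - 11540 = \frac{63}{2168} - 11540 = - \frac{25018657}{2168}$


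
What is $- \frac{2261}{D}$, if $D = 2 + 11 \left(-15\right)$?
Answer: $\frac{2261}{163} \approx 13.871$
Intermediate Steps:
$D = -163$ ($D = 2 - 165 = -163$)
$- \frac{2261}{D} = - \frac{2261}{-163} = \left(-2261\right) \left(- \frac{1}{163}\right) = \frac{2261}{163}$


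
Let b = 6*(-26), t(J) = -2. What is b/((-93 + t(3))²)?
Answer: -156/9025 ≈ -0.017285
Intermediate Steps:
b = -156
b/((-93 + t(3))²) = -156/(-93 - 2)² = -156/((-95)²) = -156/9025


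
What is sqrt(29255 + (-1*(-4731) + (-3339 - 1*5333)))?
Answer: sqrt(25314) ≈ 159.10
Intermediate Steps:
sqrt(29255 + (-1*(-4731) + (-3339 - 1*5333))) = sqrt(29255 + (4731 + (-3339 - 5333))) = sqrt(29255 + (4731 - 8672)) = sqrt(29255 - 3941) = sqrt(25314)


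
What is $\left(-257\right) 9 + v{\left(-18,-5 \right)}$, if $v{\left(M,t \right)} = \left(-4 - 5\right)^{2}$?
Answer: $-2232$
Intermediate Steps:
$v{\left(M,t \right)} = 81$ ($v{\left(M,t \right)} = \left(-9\right)^{2} = 81$)
$\left(-257\right) 9 + v{\left(-18,-5 \right)} = \left(-257\right) 9 + 81 = -2313 + 81 = -2232$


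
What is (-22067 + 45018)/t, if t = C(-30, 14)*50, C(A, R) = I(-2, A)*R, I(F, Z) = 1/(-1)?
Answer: -22951/700 ≈ -32.787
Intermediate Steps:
I(F, Z) = -1
C(A, R) = -R
t = -700 (t = -1*14*50 = -14*50 = -700)
(-22067 + 45018)/t = (-22067 + 45018)/(-700) = 22951*(-1/700) = -22951/700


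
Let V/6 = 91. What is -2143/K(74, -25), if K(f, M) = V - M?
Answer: -2143/571 ≈ -3.7531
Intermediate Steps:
V = 546 (V = 6*91 = 546)
K(f, M) = 546 - M
-2143/K(74, -25) = -2143/(546 - 1*(-25)) = -2143/(546 + 25) = -2143/571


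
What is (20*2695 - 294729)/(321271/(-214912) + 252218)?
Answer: -51757042048/54204353545 ≈ -0.95485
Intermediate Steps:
(20*2695 - 294729)/(321271/(-214912) + 252218) = (53900 - 294729)/(321271*(-1/214912) + 252218) = -240829/(-321271/214912 + 252218) = -240829/54204353545/214912 = -240829*214912/54204353545 = -51757042048/54204353545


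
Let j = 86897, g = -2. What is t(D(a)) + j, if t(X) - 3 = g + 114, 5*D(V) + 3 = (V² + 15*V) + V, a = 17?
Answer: 87012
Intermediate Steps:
D(V) = -⅗ + V²/5 + 16*V/5 (D(V) = -⅗ + ((V² + 15*V) + V)/5 = -⅗ + (V² + 16*V)/5 = -⅗ + (V²/5 + 16*V/5) = -⅗ + V²/5 + 16*V/5)
t(X) = 115 (t(X) = 3 + (-2 + 114) = 3 + 112 = 115)
t(D(a)) + j = 115 + 86897 = 87012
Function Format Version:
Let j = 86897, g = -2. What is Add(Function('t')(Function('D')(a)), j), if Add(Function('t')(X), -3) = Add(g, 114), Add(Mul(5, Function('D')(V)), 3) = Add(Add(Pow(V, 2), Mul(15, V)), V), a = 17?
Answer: 87012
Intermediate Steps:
Function('D')(V) = Add(Rational(-3, 5), Mul(Rational(1, 5), Pow(V, 2)), Mul(Rational(16, 5), V)) (Function('D')(V) = Add(Rational(-3, 5), Mul(Rational(1, 5), Add(Add(Pow(V, 2), Mul(15, V)), V))) = Add(Rational(-3, 5), Mul(Rational(1, 5), Add(Pow(V, 2), Mul(16, V)))) = Add(Rational(-3, 5), Add(Mul(Rational(1, 5), Pow(V, 2)), Mul(Rational(16, 5), V))) = Add(Rational(-3, 5), Mul(Rational(1, 5), Pow(V, 2)), Mul(Rational(16, 5), V)))
Function('t')(X) = 115 (Function('t')(X) = Add(3, Add(-2, 114)) = Add(3, 112) = 115)
Add(Function('t')(Function('D')(a)), j) = Add(115, 86897) = 87012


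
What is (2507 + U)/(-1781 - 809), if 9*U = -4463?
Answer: -1810/2331 ≈ -0.77649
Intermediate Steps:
U = -4463/9 (U = (⅑)*(-4463) = -4463/9 ≈ -495.89)
(2507 + U)/(-1781 - 809) = (2507 - 4463/9)/(-1781 - 809) = (18100/9)/(-2590) = (18100/9)*(-1/2590) = -1810/2331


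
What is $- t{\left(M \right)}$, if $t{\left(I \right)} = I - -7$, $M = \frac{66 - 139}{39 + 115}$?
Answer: $- \frac{1005}{154} \approx -6.526$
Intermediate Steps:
$M = - \frac{73}{154} \approx -0.47403$
$t{\left(I \right)} = 7 + I$ ($t{\left(I \right)} = I + 7 = 7 + I$)
$- t{\left(M \right)} = - (7 - \frac{73}{154}) = \left(-1\right) \frac{1005}{154} = - \frac{1005}{154}$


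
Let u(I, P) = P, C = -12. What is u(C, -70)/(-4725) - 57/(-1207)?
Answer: 10109/162945 ≈ 0.062039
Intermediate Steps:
u(C, -70)/(-4725) - 57/(-1207) = -70/(-4725) - 57/(-1207) = -70*(-1/4725) - 57*(-1/1207) = 2/135 + 57/1207 = 10109/162945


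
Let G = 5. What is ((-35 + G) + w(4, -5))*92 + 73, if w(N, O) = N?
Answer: -2319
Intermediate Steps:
((-35 + G) + w(4, -5))*92 + 73 = ((-35 + 5) + 4)*92 + 73 = (-30 + 4)*92 + 73 = -26*92 + 73 = -2392 + 73 = -2319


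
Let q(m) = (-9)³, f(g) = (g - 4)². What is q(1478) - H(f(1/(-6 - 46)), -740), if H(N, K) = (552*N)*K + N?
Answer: 17840799983/2704 ≈ 6.5979e+6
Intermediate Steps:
f(g) = (-4 + g)²
q(m) = -729
H(N, K) = N + 552*K*N (H(N, K) = 552*K*N + N = N + 552*K*N)
q(1478) - H(f(1/(-6 - 46)), -740) = -729 - (-4 + 1/(-6 - 46))²*(1 + 552*(-740)) = -729 - (-4 + 1/(-52))²*(1 - 408480) = -729 - (-4 - 1/52)²*(-408479) = -729 - (-209/52)²*(-408479) = -729 - 43681*(-408479)/2704 = -729 - 1*(-17842771199/2704) = -729 + 17842771199/2704 = 17840799983/2704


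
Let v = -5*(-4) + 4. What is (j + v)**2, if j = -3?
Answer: 441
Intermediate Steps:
v = 24 (v = 20 + 4 = 24)
(j + v)**2 = (-3 + 24)**2 = 21**2 = 441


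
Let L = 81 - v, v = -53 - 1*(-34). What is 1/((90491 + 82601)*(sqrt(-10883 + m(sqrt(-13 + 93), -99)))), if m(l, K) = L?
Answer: -I*sqrt(10783)/1866451036 ≈ -5.5636e-8*I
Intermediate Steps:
v = -19 (v = -53 + 34 = -19)
L = 100 (L = 81 - 1*(-19) = 81 + 19 = 100)
m(l, K) = 100
1/((90491 + 82601)*(sqrt(-10883 + m(sqrt(-13 + 93), -99)))) = 1/((90491 + 82601)*(sqrt(-10883 + 100))) = 1/(173092*(sqrt(-10783))) = 1/(173092*((I*sqrt(10783)))) = (-I*sqrt(10783)/10783)/173092 = -I*sqrt(10783)/1866451036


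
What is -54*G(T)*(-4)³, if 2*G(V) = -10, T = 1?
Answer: -17280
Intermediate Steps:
G(V) = -5 (G(V) = (½)*(-10) = -5)
-54*G(T)*(-4)³ = -54*(-5)*(-4)³ = 270*(-64) = -17280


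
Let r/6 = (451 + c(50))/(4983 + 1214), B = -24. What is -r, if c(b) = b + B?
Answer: -2862/6197 ≈ -0.46184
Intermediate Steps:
c(b) = -24 + b (c(b) = b - 24 = -24 + b)
r = 2862/6197 (r = 6*((451 + (-24 + 50))/(4983 + 1214)) = 6*((451 + 26)/6197) = 6*(477*(1/6197)) = 6*(477/6197) = 2862/6197 ≈ 0.46184)
-r = -1*2862/6197 = -2862/6197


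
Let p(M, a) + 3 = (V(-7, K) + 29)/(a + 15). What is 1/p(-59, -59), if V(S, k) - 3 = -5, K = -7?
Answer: -44/159 ≈ -0.27673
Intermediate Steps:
V(S, k) = -2 (V(S, k) = 3 - 5 = -2)
p(M, a) = -3 + 27/(15 + a) (p(M, a) = -3 + (-2 + 29)/(a + 15) = -3 + 27/(15 + a))
1/p(-59, -59) = 1/(3*(-6 - 1*(-59))/(15 - 59)) = 1/(3*(-6 + 59)/(-44)) = 1/(3*(-1/44)*53) = 1/(-159/44) = -44/159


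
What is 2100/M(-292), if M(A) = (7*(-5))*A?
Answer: 15/73 ≈ 0.20548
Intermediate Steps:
M(A) = -35*A
2100/M(-292) = 2100/((-35*(-292))) = 2100/10220 = 2100*(1/10220) = 15/73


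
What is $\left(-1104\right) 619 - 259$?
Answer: $-683635$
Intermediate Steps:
$\left(-1104\right) 619 - 259 = -683376 - 259 = -683635$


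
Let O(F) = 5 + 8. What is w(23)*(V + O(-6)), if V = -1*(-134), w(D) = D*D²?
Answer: 1788549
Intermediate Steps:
O(F) = 13
w(D) = D³
V = 134
w(23)*(V + O(-6)) = 23³*(134 + 13) = 12167*147 = 1788549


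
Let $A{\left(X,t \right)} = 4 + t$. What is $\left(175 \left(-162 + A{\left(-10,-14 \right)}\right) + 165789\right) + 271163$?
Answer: $406852$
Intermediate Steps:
$\left(175 \left(-162 + A{\left(-10,-14 \right)}\right) + 165789\right) + 271163 = \left(175 \left(-162 + \left(4 - 14\right)\right) + 165789\right) + 271163 = \left(175 \left(-162 - 10\right) + 165789\right) + 271163 = \left(175 \left(-172\right) + 165789\right) + 271163 = \left(-30100 + 165789\right) + 271163 = 135689 + 271163 = 406852$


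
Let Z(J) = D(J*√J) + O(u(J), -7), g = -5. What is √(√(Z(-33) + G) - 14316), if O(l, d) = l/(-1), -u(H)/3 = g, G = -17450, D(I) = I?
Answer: √(-14316 + √(-17465 - 33*I*√33)) ≈ 0.5523 - 119.65*I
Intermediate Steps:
u(H) = 15 (u(H) = -3*(-5) = 15)
O(l, d) = -l (O(l, d) = l*(-1) = -l)
Z(J) = -15 + J^(3/2) (Z(J) = J*√J - 1*15 = J^(3/2) - 15 = -15 + J^(3/2))
√(√(Z(-33) + G) - 14316) = √(√((-15 + (-33)^(3/2)) - 17450) - 14316) = √(√((-15 - 33*I*√33) - 17450) - 14316) = √(√(-17465 - 33*I*√33) - 14316) = √(-14316 + √(-17465 - 33*I*√33))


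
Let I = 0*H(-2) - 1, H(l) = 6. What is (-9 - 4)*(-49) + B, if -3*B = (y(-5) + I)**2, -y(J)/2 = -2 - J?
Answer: 1862/3 ≈ 620.67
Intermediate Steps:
y(J) = 4 + 2*J (y(J) = -2*(-2 - J) = 4 + 2*J)
I = -1 (I = 0*6 - 1 = 0 - 1 = -1)
B = -49/3 (B = -((4 + 2*(-5)) - 1)**2/3 = -((4 - 10) - 1)**2/3 = -(-6 - 1)**2/3 = -1/3*(-7)**2 = -1/3*49 = -49/3 ≈ -16.333)
(-9 - 4)*(-49) + B = (-9 - 4)*(-49) - 49/3 = -13*(-49) - 49/3 = 637 - 49/3 = 1862/3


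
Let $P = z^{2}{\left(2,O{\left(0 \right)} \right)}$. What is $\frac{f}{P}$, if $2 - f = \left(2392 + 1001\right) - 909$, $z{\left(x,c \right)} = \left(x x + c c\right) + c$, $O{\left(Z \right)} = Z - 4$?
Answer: $- \frac{1241}{128} \approx -9.6953$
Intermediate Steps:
$O{\left(Z \right)} = -4 + Z$
$z{\left(x,c \right)} = c + c^{2} + x^{2}$ ($z{\left(x,c \right)} = \left(x^{2} + c^{2}\right) + c = \left(c^{2} + x^{2}\right) + c = c + c^{2} + x^{2}$)
$P = 256$ ($P = \left(\left(-4 + 0\right) + \left(-4 + 0\right)^{2} + 2^{2}\right)^{2} = \left(-4 + \left(-4\right)^{2} + 4\right)^{2} = \left(-4 + 16 + 4\right)^{2} = 16^{2} = 256$)
$f = -2482$ ($f = 2 - \left(\left(2392 + 1001\right) - 909\right) = 2 - \left(3393 - 909\right) = 2 - 2484 = -2482$)
$\frac{f}{P} = - \frac{2482}{256} = \left(-2482\right) \frac{1}{256} = - \frac{1241}{128}$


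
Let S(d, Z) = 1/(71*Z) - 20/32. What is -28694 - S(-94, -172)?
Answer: -700806989/24424 ≈ -28693.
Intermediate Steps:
S(d, Z) = -5/8 + 1/(71*Z) (S(d, Z) = 1/(71*Z) - 20*1/32 = 1/(71*Z) - 5/8 = -5/8 + 1/(71*Z))
-28694 - S(-94, -172) = -28694 - (8 - 355*(-172))/(568*(-172)) = -28694 - (-1)*(8 + 61060)/(568*172) = -28694 - (-1)*61068/(568*172) = -28694 - 1*(-15267/24424) = -28694 + 15267/24424 = -700806989/24424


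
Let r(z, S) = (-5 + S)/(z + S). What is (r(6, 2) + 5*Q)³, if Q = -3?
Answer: -1860867/512 ≈ -3634.5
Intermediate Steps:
r(z, S) = (-5 + S)/(S + z)
(r(6, 2) + 5*Q)³ = ((-5 + 2)/(2 + 6) + 5*(-3))³ = (-3/8 - 15)³ = (-123/8)³ = -1860867/512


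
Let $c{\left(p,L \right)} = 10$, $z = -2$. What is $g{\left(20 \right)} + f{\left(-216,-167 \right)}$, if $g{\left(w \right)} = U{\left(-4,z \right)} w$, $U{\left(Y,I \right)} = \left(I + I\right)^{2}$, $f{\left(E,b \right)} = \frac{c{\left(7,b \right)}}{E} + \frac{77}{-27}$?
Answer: $\frac{34247}{108} \approx 317.1$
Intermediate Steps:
$f{\left(E,b \right)} = - \frac{77}{27} + \frac{10}{E}$ ($f{\left(E,b \right)} = \frac{10}{E} + \frac{77}{-27} = \frac{10}{E} + 77 \left(- \frac{1}{27}\right) = \frac{10}{E} - \frac{77}{27} = - \frac{77}{27} + \frac{10}{E}$)
$U{\left(Y,I \right)} = 4 I^{2}$ ($U{\left(Y,I \right)} = \left(2 I\right)^{2} = 4 I^{2}$)
$g{\left(w \right)} = 16 w$ ($g{\left(w \right)} = 4 \left(-2\right)^{2} w = 4 \cdot 4 w = 16 w$)
$g{\left(20 \right)} + f{\left(-216,-167 \right)} = 16 \cdot 20 - \left(\frac{77}{27} - \frac{10}{-216}\right) = 320 + \left(- \frac{77}{27} + 10 \left(- \frac{1}{216}\right)\right) = 320 - \frac{313}{108} = \frac{34247}{108}$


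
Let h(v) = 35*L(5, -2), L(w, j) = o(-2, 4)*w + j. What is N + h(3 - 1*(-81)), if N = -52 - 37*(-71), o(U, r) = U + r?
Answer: 2855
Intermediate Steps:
L(w, j) = j + 2*w (L(w, j) = (-2 + 4)*w + j = 2*w + j = j + 2*w)
N = 2575 (N = -52 + 2627 = 2575)
h(v) = 280 (h(v) = 35*(-2 + 2*5) = 35*(-2 + 10) = 35*8 = 280)
N + h(3 - 1*(-81)) = 2575 + 280 = 2855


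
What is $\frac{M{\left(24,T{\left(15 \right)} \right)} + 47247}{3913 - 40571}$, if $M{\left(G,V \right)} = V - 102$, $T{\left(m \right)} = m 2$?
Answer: $- \frac{47175}{36658} \approx -1.2869$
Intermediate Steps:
$T{\left(m \right)} = 2 m$
$M{\left(G,V \right)} = -102 + V$
$\frac{M{\left(24,T{\left(15 \right)} \right)} + 47247}{3913 - 40571} = \frac{\left(-102 + 2 \cdot 15\right) + 47247}{3913 - 40571} = \frac{\left(-102 + 30\right) + 47247}{-36658} = \left(-72 + 47247\right) \left(- \frac{1}{36658}\right) = 47175 \left(- \frac{1}{36658}\right) = - \frac{47175}{36658}$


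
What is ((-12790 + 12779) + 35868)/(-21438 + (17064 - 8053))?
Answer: -35857/12427 ≈ -2.8854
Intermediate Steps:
((-12790 + 12779) + 35868)/(-21438 + (17064 - 8053)) = (-11 + 35868)/(-21438 + 9011) = 35857/(-12427) = 35857*(-1/12427) = -35857/12427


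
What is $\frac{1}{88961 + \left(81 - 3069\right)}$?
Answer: $\frac{1}{85973} \approx 1.1632 \cdot 10^{-5}$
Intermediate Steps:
$\frac{1}{88961 + \left(81 - 3069\right)} = \frac{1}{88961 - 2988} = \frac{1}{85973}$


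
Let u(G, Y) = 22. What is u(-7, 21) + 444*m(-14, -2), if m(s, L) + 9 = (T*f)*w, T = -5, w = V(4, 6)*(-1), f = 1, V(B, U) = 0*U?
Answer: -3974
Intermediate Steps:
V(B, U) = 0
w = 0 (w = 0*(-1) = 0)
m(s, L) = -9 (m(s, L) = -9 - 5*1*0 = -9 - 5*0 = -9 + 0 = -9)
u(-7, 21) + 444*m(-14, -2) = 22 + 444*(-9) = 22 - 3996 = -3974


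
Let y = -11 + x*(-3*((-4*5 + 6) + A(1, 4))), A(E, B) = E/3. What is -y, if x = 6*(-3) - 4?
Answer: 913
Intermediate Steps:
A(E, B) = E/3 (A(E, B) = E*(⅓) = E/3)
x = -22 (x = -18 - 4 = -22)
y = -913 (y = -11 - (-66)*((-4*5 + 6) + (⅓)*1) = -11 - (-66)*((-20 + 6) + ⅓) = -11 - (-66)*(-14 + ⅓) = -11 - (-66)*(-41)/3 = -11 - 22*41 = -11 - 902 = -913)
-y = -1*(-913) = 913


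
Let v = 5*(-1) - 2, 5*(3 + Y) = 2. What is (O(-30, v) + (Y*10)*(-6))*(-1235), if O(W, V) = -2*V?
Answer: -209950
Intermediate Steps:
Y = -13/5 (Y = -3 + (1/5)*2 = -3 + 2/5 = -13/5 ≈ -2.6000)
v = -7 (v = -5 - 2 = -7)
(O(-30, v) + (Y*10)*(-6))*(-1235) = (-2*(-7) - 13/5*10*(-6))*(-1235) = (14 - 26*(-6))*(-1235) = (14 + 156)*(-1235) = 170*(-1235) = -209950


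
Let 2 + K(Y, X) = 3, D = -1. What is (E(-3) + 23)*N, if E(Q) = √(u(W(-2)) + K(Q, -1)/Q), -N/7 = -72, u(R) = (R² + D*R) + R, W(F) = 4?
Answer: 11592 + 168*√141 ≈ 13587.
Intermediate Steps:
K(Y, X) = 1 (K(Y, X) = -2 + 3 = 1)
u(R) = R² (u(R) = (R² - R) + R = R²)
N = 504 (N = -7*(-72) = 504)
E(Q) = √(16 + 1/Q) (E(Q) = √(4² + 1/Q) = √(16 + 1/Q))
(E(-3) + 23)*N = (√(16 + 1/(-3)) + 23)*504 = (√(16 - ⅓) + 23)*504 = (√(47/3) + 23)*504 = (√141/3 + 23)*504 = (23 + √141/3)*504 = 11592 + 168*√141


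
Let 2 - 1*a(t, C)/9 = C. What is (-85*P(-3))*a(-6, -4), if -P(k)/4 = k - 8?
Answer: -201960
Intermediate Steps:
P(k) = 32 - 4*k (P(k) = -4*(k - 8) = -4*(-8 + k) = 32 - 4*k)
a(t, C) = 18 - 9*C
(-85*P(-3))*a(-6, -4) = (-85*(32 - 4*(-3)))*(18 - 9*(-4)) = (-85*(32 + 12))*(18 + 36) = -85*44*54 = -3740*54 = -201960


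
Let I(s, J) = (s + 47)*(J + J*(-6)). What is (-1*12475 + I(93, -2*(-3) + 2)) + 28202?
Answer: 10127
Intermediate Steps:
I(s, J) = -5*J*(47 + s) (I(s, J) = (47 + s)*(J - 6*J) = (47 + s)*(-5*J) = -5*J*(47 + s))
(-1*12475 + I(93, -2*(-3) + 2)) + 28202 = (-1*12475 - 5*(-2*(-3) + 2)*(47 + 93)) + 28202 = (-12475 - 5*(6 + 2)*140) + 28202 = (-12475 - 5*8*140) + 28202 = (-12475 - 5600) + 28202 = -18075 + 28202 = 10127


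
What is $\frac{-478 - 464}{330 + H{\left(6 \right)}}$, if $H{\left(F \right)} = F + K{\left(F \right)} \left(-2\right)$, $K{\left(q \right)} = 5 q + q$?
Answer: $- \frac{157}{44} \approx -3.5682$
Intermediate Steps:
$K{\left(q \right)} = 6 q$
$H{\left(F \right)} = - 11 F$ ($H{\left(F \right)} = F + 6 F \left(-2\right) = F - 12 F = - 11 F$)
$\frac{-478 - 464}{330 + H{\left(6 \right)}} = \frac{-478 - 464}{330 - 66} = - \frac{942}{330 - 66} = - \frac{942}{264} = \left(-942\right) \frac{1}{264} = - \frac{157}{44}$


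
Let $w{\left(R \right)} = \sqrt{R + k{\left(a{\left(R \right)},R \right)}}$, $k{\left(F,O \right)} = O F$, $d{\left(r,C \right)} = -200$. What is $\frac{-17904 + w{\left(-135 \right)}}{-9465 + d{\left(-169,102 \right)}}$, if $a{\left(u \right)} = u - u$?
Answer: $\frac{17904}{9665} - \frac{3 i \sqrt{15}}{9665} \approx 1.8525 - 0.0012022 i$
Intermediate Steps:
$a{\left(u \right)} = 0$
$k{\left(F,O \right)} = F O$
$w{\left(R \right)} = \sqrt{R}$ ($w{\left(R \right)} = \sqrt{R + 0 R} = \sqrt{R + 0} = \sqrt{R}$)
$\frac{-17904 + w{\left(-135 \right)}}{-9465 + d{\left(-169,102 \right)}} = \frac{-17904 + \sqrt{-135}}{-9465 - 200} = \frac{-17904 + 3 i \sqrt{15}}{-9665} = \left(-17904 + 3 i \sqrt{15}\right) \left(- \frac{1}{9665}\right) = \frac{17904}{9665} - \frac{3 i \sqrt{15}}{9665}$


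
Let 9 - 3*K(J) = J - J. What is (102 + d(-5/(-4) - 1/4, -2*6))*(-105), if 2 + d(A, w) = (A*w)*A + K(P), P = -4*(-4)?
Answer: -9555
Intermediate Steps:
P = 16
K(J) = 3 (K(J) = 3 - (J - J)/3 = 3 - ⅓*0 = 3 + 0 = 3)
d(A, w) = 1 + w*A² (d(A, w) = -2 + ((A*w)*A + 3) = -2 + (w*A² + 3) = -2 + (3 + w*A²) = 1 + w*A²)
(102 + d(-5/(-4) - 1/4, -2*6))*(-105) = (102 + (1 + (-2*6)*(-5/(-4) - 1/4)²))*(-105) = (102 + (1 - 12*(-5*(-¼) - 1*¼)²))*(-105) = (102 + (1 - 12*(5/4 - ¼)²))*(-105) = (102 + (1 - 12*1²))*(-105) = (102 + (1 - 12*1))*(-105) = (102 + (1 - 12))*(-105) = (102 - 11)*(-105) = 91*(-105) = -9555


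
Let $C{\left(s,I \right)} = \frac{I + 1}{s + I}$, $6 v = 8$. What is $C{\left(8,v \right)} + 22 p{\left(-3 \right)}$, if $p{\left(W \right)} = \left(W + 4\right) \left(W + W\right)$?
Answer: $- \frac{527}{4} \approx -131.75$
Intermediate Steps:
$v = \frac{4}{3}$ ($v = \frac{1}{6} \cdot 8 = \frac{4}{3} \approx 1.3333$)
$C{\left(s,I \right)} = \frac{1 + I}{I + s}$
$p{\left(W \right)} = 2 W \left(4 + W\right)$ ($p{\left(W \right)} = \left(4 + W\right) 2 W = 2 W \left(4 + W\right)$)
$C{\left(8,v \right)} + 22 p{\left(-3 \right)} = \frac{1 + \frac{4}{3}}{\frac{4}{3} + 8} + 22 \cdot 2 \left(-3\right) \left(4 - 3\right) = \frac{1}{\frac{28}{3}} \cdot \frac{7}{3} + 22 \cdot 2 \left(-3\right) 1 = \frac{3}{28} \cdot \frac{7}{3} + 22 \left(-6\right) = \frac{1}{4} - 132 = - \frac{527}{4}$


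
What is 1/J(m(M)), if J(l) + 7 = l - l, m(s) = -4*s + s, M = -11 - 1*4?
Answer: -1/7 ≈ -0.14286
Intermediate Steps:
M = -15 (M = -11 - 4 = -15)
m(s) = -3*s
J(l) = -7 (J(l) = -7 + (l - l) = -7 + 0 = -7)
1/J(m(M)) = 1/(-7) = -1/7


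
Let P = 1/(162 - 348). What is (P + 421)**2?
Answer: 6131673025/34596 ≈ 1.7724e+5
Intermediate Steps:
P = -1/186 (P = 1/(-186) = -1/186 ≈ -0.0053763)
(P + 421)**2 = (-1/186 + 421)**2 = (78305/186)**2 = 6131673025/34596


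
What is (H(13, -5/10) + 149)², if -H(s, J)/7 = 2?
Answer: 18225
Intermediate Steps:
H(s, J) = -14 (H(s, J) = -7*2 = -14)
(H(13, -5/10) + 149)² = (-14 + 149)² = 135² = 18225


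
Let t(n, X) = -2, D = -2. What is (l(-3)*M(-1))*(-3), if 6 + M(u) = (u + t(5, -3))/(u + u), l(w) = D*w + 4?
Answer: 135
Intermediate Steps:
l(w) = 4 - 2*w (l(w) = -2*w + 4 = 4 - 2*w)
M(u) = -6 + (-2 + u)/(2*u) (M(u) = -6 + (u - 2)/(u + u) = -6 + (-2 + u)/((2*u)) = -6 + (-2 + u)*(1/(2*u)) = -6 + (-2 + u)/(2*u))
(l(-3)*M(-1))*(-3) = ((4 - 2*(-3))*(-11/2 - 1/(-1)))*(-3) = ((4 + 6)*(-11/2 - 1*(-1)))*(-3) = (10*(-11/2 + 1))*(-3) = (10*(-9/2))*(-3) = -45*(-3) = 135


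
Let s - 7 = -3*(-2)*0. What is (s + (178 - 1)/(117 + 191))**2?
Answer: 5442889/94864 ≈ 57.376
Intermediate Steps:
s = 7 (s = 7 - 3*(-2)*0 = 7 + 6*0 = 7 + 0 = 7)
(s + (178 - 1)/(117 + 191))**2 = (7 + (178 - 1)/(117 + 191))**2 = (7 + 177/308)**2 = (2333/308)**2 = 5442889/94864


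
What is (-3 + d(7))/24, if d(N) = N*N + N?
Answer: 53/24 ≈ 2.2083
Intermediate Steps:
d(N) = N + N**2 (d(N) = N**2 + N = N + N**2)
(-3 + d(7))/24 = (-3 + 7*(1 + 7))/24 = (-3 + 7*8)*(1/24) = (-3 + 56)*(1/24) = 53*(1/24) = 53/24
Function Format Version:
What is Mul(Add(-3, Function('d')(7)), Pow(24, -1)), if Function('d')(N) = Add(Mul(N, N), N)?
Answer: Rational(53, 24) ≈ 2.2083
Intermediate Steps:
Function('d')(N) = Add(N, Pow(N, 2)) (Function('d')(N) = Add(Pow(N, 2), N) = Add(N, Pow(N, 2)))
Mul(Add(-3, Function('d')(7)), Pow(24, -1)) = Mul(Add(-3, Mul(7, Add(1, 7))), Pow(24, -1)) = Mul(Add(-3, Mul(7, 8)), Rational(1, 24)) = Mul(Add(-3, 56), Rational(1, 24)) = Mul(53, Rational(1, 24)) = Rational(53, 24)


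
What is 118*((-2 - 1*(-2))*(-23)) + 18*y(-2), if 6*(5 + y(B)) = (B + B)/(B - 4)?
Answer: -88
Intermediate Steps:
y(B) = -5 + B/(3*(-4 + B)) (y(B) = -5 + ((B + B)/(B - 4))/6 = -5 + ((2*B)/(-4 + B))/6 = -5 + (2*B/(-4 + B))/6 = -5 + B/(3*(-4 + B)))
118*((-2 - 1*(-2))*(-23)) + 18*y(-2) = 118*((-2 - 1*(-2))*(-23)) + 18*(2*(30 - 7*(-2))/(3*(-4 - 2))) = 118*((-2 + 2)*(-23)) + 18*((⅔)*(30 + 14)/(-6)) = 118*(0*(-23)) + 18*((⅔)*(-⅙)*44) = 118*0 + 18*(-44/9) = 0 - 88 = -88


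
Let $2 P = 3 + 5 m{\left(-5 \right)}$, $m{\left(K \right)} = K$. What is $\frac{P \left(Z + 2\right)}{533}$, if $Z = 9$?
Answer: $- \frac{121}{533} \approx -0.22702$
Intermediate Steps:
$P = -11$ ($P = \frac{3 + 5 \left(-5\right)}{2} = \frac{3 - 25}{2} = \frac{1}{2} \left(-22\right) = -11$)
$\frac{P \left(Z + 2\right)}{533} = \frac{\left(-11\right) \left(9 + 2\right)}{533} = \left(-11\right) 11 \cdot \frac{1}{533} = \left(-121\right) \frac{1}{533} = - \frac{121}{533}$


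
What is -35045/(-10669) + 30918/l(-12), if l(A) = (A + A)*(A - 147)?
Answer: 77265977/6785484 ≈ 11.387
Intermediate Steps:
l(A) = 2*A*(-147 + A) (l(A) = (2*A)*(-147 + A) = 2*A*(-147 + A))
-35045/(-10669) + 30918/l(-12) = -35045/(-10669) + 30918/((2*(-12)*(-147 - 12))) = -35045*(-1/10669) + 30918/((2*(-12)*(-159))) = 35045/10669 + 30918/3816 = 35045/10669 + 30918*(1/3816) = 35045/10669 + 5153/636 = 77265977/6785484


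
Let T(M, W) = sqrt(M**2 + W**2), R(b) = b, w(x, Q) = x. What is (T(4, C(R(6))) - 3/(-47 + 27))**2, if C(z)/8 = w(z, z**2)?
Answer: 928009/400 + 6*sqrt(145)/5 ≈ 2334.5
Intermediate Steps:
C(z) = 8*z
(T(4, C(R(6))) - 3/(-47 + 27))**2 = (sqrt(4**2 + (8*6)**2) - 3/(-47 + 27))**2 = (sqrt(16 + 48**2) - 3/(-20))**2 = (sqrt(16 + 2304) - 1/20*(-3))**2 = (sqrt(2320) + 3/20)**2 = (4*sqrt(145) + 3/20)**2 = (3/20 + 4*sqrt(145))**2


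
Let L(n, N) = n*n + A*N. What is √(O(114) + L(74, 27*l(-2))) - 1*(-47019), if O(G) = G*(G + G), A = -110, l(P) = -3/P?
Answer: 47019 + √27013 ≈ 47183.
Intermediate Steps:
O(G) = 2*G² (O(G) = G*(2*G) = 2*G²)
L(n, N) = n² - 110*N (L(n, N) = n*n - 110*N = n² - 110*N)
√(O(114) + L(74, 27*l(-2))) - 1*(-47019) = √(2*114² + (74² - 2970*(-3/(-2)))) - 1*(-47019) = √(2*12996 + (5476 - 2970*(-3*(-½)))) + 47019 = √(25992 + (5476 - 2970*3/2)) + 47019 = √(25992 + (5476 - 110*81/2)) + 47019 = √(25992 + (5476 - 4455)) + 47019 = √(25992 + 1021) + 47019 = √27013 + 47019 = 47019 + √27013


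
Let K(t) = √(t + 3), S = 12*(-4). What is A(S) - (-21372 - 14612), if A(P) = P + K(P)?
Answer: 35936 + 3*I*√5 ≈ 35936.0 + 6.7082*I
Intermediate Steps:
S = -48
K(t) = √(3 + t)
A(P) = P + √(3 + P)
A(S) - (-21372 - 14612) = (-48 + √(3 - 48)) - (-21372 - 14612) = (-48 + √(-45)) - 1*(-35984) = (-48 + 3*I*√5) + 35984 = 35936 + 3*I*√5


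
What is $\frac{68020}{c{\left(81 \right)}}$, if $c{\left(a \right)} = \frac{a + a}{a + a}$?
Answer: $68020$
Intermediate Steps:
$c{\left(a \right)} = 1$ ($c{\left(a \right)} = \frac{2 a}{2 a} = 2 a \frac{1}{2 a} = 1$)
$\frac{68020}{c{\left(81 \right)}} = \frac{68020}{1} = 68020 \cdot 1 = 68020$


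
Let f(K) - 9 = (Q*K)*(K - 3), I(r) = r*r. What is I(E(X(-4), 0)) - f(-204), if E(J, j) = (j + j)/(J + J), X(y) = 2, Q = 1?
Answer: -42237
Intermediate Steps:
E(J, j) = j/J (E(J, j) = (2*j)/((2*J)) = (2*j)*(1/(2*J)) = j/J)
I(r) = r²
f(K) = 9 + K*(-3 + K) (f(K) = 9 + (1*K)*(K - 3) = 9 + K*(-3 + K))
I(E(X(-4), 0)) - f(-204) = (0/2)² - (9 + (-204)² - 3*(-204)) = (0*(½))² - (9 + 41616 + 612) = 0² - 1*42237 = 0 - 42237 = -42237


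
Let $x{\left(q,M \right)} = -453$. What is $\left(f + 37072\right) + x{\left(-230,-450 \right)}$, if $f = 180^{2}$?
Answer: $69019$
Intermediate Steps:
$f = 32400$
$\left(f + 37072\right) + x{\left(-230,-450 \right)} = \left(32400 + 37072\right) - 453 = 69472 - 453 = 69019$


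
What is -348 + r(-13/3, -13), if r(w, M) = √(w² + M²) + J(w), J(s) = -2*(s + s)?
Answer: -992/3 + 13*√10/3 ≈ -316.96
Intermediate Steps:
J(s) = -4*s
r(w, M) = √(M² + w²) - 4*w (r(w, M) = √(w² + M²) - 4*w = √(M² + w²) - 4*w)
-348 + r(-13/3, -13) = -348 + (√((-13)² + (-13/3)²) - (-52)/3) = -348 + (√(169 + (-13*⅓)²) - (-52)/3) = -348 + (√(169 + (-13/3)²) - 4*(-13/3)) = -348 + (√(169 + 169/9) + 52/3) = -348 + (√(1690/9) + 52/3) = -348 + (13*√10/3 + 52/3) = -348 + (52/3 + 13*√10/3) = -992/3 + 13*√10/3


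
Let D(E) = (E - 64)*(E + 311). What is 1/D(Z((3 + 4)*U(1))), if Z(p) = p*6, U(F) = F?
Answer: -1/7766 ≈ -0.00012877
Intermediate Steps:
Z(p) = 6*p
D(E) = (-64 + E)*(311 + E)
1/D(Z((3 + 4)*U(1))) = 1/(-19904 + (6*((3 + 4)*1))² + 247*(6*((3 + 4)*1))) = 1/(-19904 + (6*(7*1))² + 247*(6*(7*1))) = 1/(-19904 + (6*7)² + 247*(6*7)) = 1/(-19904 + 42² + 247*42) = 1/(-19904 + 1764 + 10374) = 1/(-7766) = -1/7766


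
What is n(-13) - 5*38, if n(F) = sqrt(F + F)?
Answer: -190 + I*sqrt(26) ≈ -190.0 + 5.099*I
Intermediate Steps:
n(F) = sqrt(2)*sqrt(F) (n(F) = sqrt(2*F) = sqrt(2)*sqrt(F))
n(-13) - 5*38 = sqrt(2)*sqrt(-13) - 5*38 = sqrt(2)*(I*sqrt(13)) - 190 = I*sqrt(26) - 190 = -190 + I*sqrt(26)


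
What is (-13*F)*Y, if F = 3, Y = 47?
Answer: -1833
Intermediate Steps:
(-13*F)*Y = -13*3*47 = -39*47 = -1833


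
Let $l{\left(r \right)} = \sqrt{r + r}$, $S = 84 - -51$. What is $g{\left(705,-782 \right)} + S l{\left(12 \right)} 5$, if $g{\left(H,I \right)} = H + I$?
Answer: $-77 + 1350 \sqrt{6} \approx 3229.8$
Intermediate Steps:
$S = 135$ ($S = 84 + 51 = 135$)
$l{\left(r \right)} = \sqrt{2} \sqrt{r}$ ($l{\left(r \right)} = \sqrt{2 r} = \sqrt{2} \sqrt{r}$)
$g{\left(705,-782 \right)} + S l{\left(12 \right)} 5 = \left(705 - 782\right) + 135 \sqrt{2} \sqrt{12} \cdot 5 = -77 + 135 \sqrt{2} \cdot 2 \sqrt{3} \cdot 5 = -77 + 135 \cdot 2 \sqrt{6} \cdot 5 = -77 + 270 \sqrt{6} \cdot 5 = -77 + 1350 \sqrt{6}$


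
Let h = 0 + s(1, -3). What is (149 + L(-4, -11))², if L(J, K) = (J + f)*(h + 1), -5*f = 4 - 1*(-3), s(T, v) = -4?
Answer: 682276/25 ≈ 27291.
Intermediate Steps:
f = -7/5 (f = -(4 - 1*(-3))/5 = -(4 + 3)/5 = -⅕*7 = -7/5 ≈ -1.4000)
h = -4 (h = 0 - 4 = -4)
L(J, K) = 21/5 - 3*J (L(J, K) = (J - 7/5)*(-4 + 1) = (-7/5 + J)*(-3) = 21/5 - 3*J)
(149 + L(-4, -11))² = (149 + (21/5 - 3*(-4)))² = (149 + (21/5 + 12))² = (149 + 81/5)² = (826/5)² = 682276/25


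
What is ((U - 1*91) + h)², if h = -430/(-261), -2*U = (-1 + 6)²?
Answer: 2826729889/272484 ≈ 10374.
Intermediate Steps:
U = -25/2 (U = -(-1 + 6)²/2 = -½*5² = -½*25 = -25/2 ≈ -12.500)
h = 430/261 (h = -430*(-1/261) = 430/261 ≈ 1.6475)
((U - 1*91) + h)² = ((-25/2 - 1*91) + 430/261)² = ((-25/2 - 91) + 430/261)² = (-207/2 + 430/261)² = (-53167/522)² = 2826729889/272484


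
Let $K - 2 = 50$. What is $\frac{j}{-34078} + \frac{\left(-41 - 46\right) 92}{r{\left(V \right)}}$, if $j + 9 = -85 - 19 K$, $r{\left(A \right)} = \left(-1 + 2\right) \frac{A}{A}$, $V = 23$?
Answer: $- \frac{136379615}{17039} \approx -8004.0$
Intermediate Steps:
$K = 52$ ($K = 2 + 50 = 52$)
$r{\left(A \right)} = 1$ ($r{\left(A \right)} = 1 \cdot 1 = 1$)
$j = -1082$ ($j = -9 - 1073 = -1082$)
$\frac{j}{-34078} + \frac{\left(-41 - 46\right) 92}{r{\left(V \right)}} = - \frac{1082}{-34078} + \frac{\left(-41 - 46\right) 92}{1} = \left(-1082\right) \left(- \frac{1}{34078}\right) + \left(-87\right) 92 \cdot 1 = \frac{541}{17039} - 8004 = - \frac{136379615}{17039}$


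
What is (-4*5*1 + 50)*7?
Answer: 210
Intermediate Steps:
(-4*5*1 + 50)*7 = (-20*1 + 50)*7 = (-20 + 50)*7 = 30*7 = 210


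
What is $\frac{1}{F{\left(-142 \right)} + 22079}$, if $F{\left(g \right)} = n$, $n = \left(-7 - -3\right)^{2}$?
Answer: $\frac{1}{22095} \approx 4.5259 \cdot 10^{-5}$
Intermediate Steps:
$n = 16$ ($n = \left(-7 + \left(-2 + 5\right)\right)^{2} = \left(-7 + 3\right)^{2} = \left(-4\right)^{2} = 16$)
$F{\left(g \right)} = 16$
$\frac{1}{F{\left(-142 \right)} + 22079} = \frac{1}{16 + 22079} = \frac{1}{22095}$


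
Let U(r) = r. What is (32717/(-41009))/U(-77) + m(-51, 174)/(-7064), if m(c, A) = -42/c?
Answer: 1942355697/189600518492 ≈ 0.010244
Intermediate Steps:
(32717/(-41009))/U(-77) + m(-51, 174)/(-7064) = (32717/(-41009))/(-77) - 42/(-51)/(-7064) = (32717*(-1/41009))*(-1/77) - 42*(-1/51)*(-1/7064) = -32717/41009*(-1/77) + (14/17)*(-1/7064) = 32717/3157693 - 7/60044 = 1942355697/189600518492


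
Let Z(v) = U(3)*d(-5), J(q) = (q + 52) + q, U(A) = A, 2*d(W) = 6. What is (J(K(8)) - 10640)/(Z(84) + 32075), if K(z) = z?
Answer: -2643/8021 ≈ -0.32951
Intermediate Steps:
d(W) = 3 (d(W) = (½)*6 = 3)
J(q) = 52 + 2*q (J(q) = (52 + q) + q = 52 + 2*q)
Z(v) = 9 (Z(v) = 3*3 = 9)
(J(K(8)) - 10640)/(Z(84) + 32075) = ((52 + 2*8) - 10640)/(9 + 32075) = ((52 + 16) - 10640)/32084 = (68 - 10640)*(1/32084) = -10572*1/32084 = -2643/8021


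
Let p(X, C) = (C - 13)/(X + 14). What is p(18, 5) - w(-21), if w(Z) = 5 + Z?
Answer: 63/4 ≈ 15.750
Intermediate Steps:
p(X, C) = (-13 + C)/(14 + X)
p(18, 5) - w(-21) = (-13 + 5)/(14 + 18) - (5 - 21) = -8/32 - 1*(-16) = (1/32)*(-8) + 16 = -¼ + 16 = 63/4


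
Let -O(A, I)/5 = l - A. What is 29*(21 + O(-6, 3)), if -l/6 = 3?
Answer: 2349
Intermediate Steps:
l = -18 (l = -6*3 = -18)
O(A, I) = 90 + 5*A (O(A, I) = -5*(-18 - A) = 90 + 5*A)
29*(21 + O(-6, 3)) = 29*(21 + (90 + 5*(-6))) = 29*(21 + (90 - 30)) = 29*(21 + 60) = 29*81 = 2349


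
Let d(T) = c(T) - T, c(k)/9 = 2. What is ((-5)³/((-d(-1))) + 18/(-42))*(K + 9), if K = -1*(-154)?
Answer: 133334/133 ≈ 1002.5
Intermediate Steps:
K = 154
c(k) = 18 (c(k) = 9*2 = 18)
d(T) = 18 - T
((-5)³/((-d(-1))) + 18/(-42))*(K + 9) = ((-5)³/((-(18 - 1*(-1)))) + 18/(-42))*(154 + 9) = (-125*(-1/(18 + 1)) + 18*(-1/42))*163 = (-125/((-1*19)) - 3/7)*163 = (-125/(-19) - 3/7)*163 = (-125*(-1/19) - 3/7)*163 = (125/19 - 3/7)*163 = (818/133)*163 = 133334/133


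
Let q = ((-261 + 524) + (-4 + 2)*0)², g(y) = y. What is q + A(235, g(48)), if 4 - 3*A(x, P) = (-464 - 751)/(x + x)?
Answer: 19506277/282 ≈ 69171.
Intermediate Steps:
A(x, P) = 4/3 + 405/(2*x) (A(x, P) = 4/3 - (-464 - 751)/(3*(x + x)) = 4/3 - (-405)/(2*x) = 4/3 + 405/(2*x))
q = 69169 (q = (263 - 2*0)² = (263 + 0)² = 263² = 69169)
q + A(235, g(48)) = 69169 + (⅙)*(1215 + 8*235)/235 = 69169 + (⅙)*(1/235)*(1215 + 1880) = 69169 + (⅙)*(1/235)*3095 = 69169 + 619/282 = 19506277/282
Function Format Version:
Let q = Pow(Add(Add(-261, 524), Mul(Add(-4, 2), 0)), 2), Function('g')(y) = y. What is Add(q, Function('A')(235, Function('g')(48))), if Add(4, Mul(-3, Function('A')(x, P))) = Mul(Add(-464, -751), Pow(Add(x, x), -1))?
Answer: Rational(19506277, 282) ≈ 69171.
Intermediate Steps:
Function('A')(x, P) = Add(Rational(4, 3), Mul(Rational(405, 2), Pow(x, -1))) (Function('A')(x, P) = Add(Rational(4, 3), Mul(Rational(-1, 3), Mul(Add(-464, -751), Pow(Add(x, x), -1)))) = Add(Rational(4, 3), Mul(Rational(-1, 3), Mul(-1215, Pow(Mul(2, x), -1)))) = Add(Rational(4, 3), Mul(Rational(-1, 3), Mul(-1215, Mul(Rational(1, 2), Pow(x, -1))))) = Add(Rational(4, 3), Mul(Rational(-1, 3), Mul(Rational(-1215, 2), Pow(x, -1)))) = Add(Rational(4, 3), Mul(Rational(405, 2), Pow(x, -1))))
q = 69169 (q = Pow(Add(263, Mul(-2, 0)), 2) = Pow(Add(263, 0), 2) = Pow(263, 2) = 69169)
Add(q, Function('A')(235, Function('g')(48))) = Add(69169, Mul(Rational(1, 6), Pow(235, -1), Add(1215, Mul(8, 235)))) = Add(69169, Mul(Rational(1, 6), Rational(1, 235), Add(1215, 1880))) = Add(69169, Mul(Rational(1, 6), Rational(1, 235), 3095)) = Add(69169, Rational(619, 282)) = Rational(19506277, 282)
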